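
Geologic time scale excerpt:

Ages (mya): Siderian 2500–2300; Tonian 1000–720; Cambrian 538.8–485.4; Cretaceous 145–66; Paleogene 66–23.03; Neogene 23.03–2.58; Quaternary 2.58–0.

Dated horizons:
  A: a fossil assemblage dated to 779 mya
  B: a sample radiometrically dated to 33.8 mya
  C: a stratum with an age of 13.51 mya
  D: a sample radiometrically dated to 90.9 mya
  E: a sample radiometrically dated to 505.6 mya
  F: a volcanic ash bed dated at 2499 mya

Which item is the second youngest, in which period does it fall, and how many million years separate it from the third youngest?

Smaller Ma means younger, so youngest first: C 13.51 < B 33.8 < D 90.9 < E 505.6 < A 779 < F 2499.
Counting 2 along gives B (33.8 Ma); the excerpt puts that inside the Paleogene, 66–23.03 Ma.
Next in line is D (90.9 Ma), and 90.9 − 33.8 = 57.1 Myr.

B, in the Paleogene; 57.1 million years to D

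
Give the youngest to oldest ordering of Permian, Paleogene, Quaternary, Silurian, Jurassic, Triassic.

Quaternary, then Paleogene, then Jurassic, then Triassic, then Permian, then Silurian

Era membership (oldest first within each) — Paleozoic: Silurian, Permian; Mesozoic: Triassic, Jurassic; Cenozoic: Paleogene, Quaternary. Paleozoic precedes Mesozoic, which precedes Cenozoic. Concatenating the groups in that era order and then reversing gives youngest to oldest.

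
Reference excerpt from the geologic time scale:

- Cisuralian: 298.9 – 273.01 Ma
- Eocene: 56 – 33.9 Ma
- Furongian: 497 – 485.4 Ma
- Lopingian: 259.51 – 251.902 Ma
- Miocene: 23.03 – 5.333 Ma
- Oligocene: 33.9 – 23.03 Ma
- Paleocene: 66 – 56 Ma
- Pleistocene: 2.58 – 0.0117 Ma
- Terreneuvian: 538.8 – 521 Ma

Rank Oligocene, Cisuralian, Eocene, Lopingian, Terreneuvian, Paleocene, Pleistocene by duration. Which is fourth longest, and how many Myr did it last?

Oligocene, 10.87 million years

Start − end for each: Oligocene 33.9 − 23.03 = 10.87; Cisuralian 298.9 − 273.01 = 25.89; Eocene 56 − 33.9 = 22.1; Lopingian 259.51 − 251.902 = 7.608; Terreneuvian 538.8 − 521 = 17.8; Paleocene 66 − 56 = 10; Pleistocene 2.58 − 0.0117 = 2.5683.
Ranking these from longest: Cisuralian > Eocene > Terreneuvian > Oligocene > Paleocene > Lopingian > Pleistocene.
Position 4 in that ranking is Oligocene, which lasted 10.87 Myr.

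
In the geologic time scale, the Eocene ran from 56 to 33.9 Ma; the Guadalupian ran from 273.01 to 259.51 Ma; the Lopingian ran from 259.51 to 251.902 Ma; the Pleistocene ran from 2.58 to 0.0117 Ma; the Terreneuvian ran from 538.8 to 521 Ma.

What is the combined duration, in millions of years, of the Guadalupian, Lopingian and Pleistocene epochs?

Duration is start − end for each: (273.01 − 259.51) + (259.51 − 251.902) + (2.58 − 0.0117).
That is 13.5 + 7.608 + 2.5683, which totals 23.6763 million years.

23.6763 million years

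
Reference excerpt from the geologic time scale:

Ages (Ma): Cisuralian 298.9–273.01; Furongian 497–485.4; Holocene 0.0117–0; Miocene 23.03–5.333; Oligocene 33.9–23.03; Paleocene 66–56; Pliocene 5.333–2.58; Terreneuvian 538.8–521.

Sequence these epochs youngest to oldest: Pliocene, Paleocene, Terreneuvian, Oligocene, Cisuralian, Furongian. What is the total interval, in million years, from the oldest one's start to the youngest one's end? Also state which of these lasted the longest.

From the excerpt: Pliocene 5.333–2.58; Paleocene 66–56; Terreneuvian 538.8–521; Oligocene 33.9–23.03; Cisuralian 298.9–273.01; Furongian 497–485.4 (Ma).
Larger Ma is earlier, so the oldest is Terreneuvian and the youngest is Pliocene; youngest to oldest: Pliocene, Oligocene, Paleocene, Cisuralian, Furongian, Terreneuvian.
Oldest start 538.8 minus youngest end 2.58 gives 536.22 Myr overall.
Individual lengths (start − end): Terreneuvian 17.8; Furongian 11.6; Pliocene 2.753; Paleocene 10; Oligocene 10.87; Cisuralian 25.89. The largest is Cisuralian at 25.89 Myr.

Pliocene, Oligocene, Paleocene, Cisuralian, Furongian, Terreneuvian; total span 536.22 Myr; longest is Cisuralian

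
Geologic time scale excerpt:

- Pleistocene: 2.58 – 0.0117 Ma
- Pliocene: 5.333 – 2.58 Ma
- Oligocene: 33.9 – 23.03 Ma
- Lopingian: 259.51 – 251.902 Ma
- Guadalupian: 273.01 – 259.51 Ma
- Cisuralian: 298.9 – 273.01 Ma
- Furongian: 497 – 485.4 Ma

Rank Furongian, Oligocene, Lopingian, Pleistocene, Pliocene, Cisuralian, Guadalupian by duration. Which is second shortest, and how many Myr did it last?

Durations: Furongian 11.6; Oligocene 10.87; Lopingian 7.608; Pleistocene 2.5683; Pliocene 2.753; Cisuralian 25.89; Guadalupian 13.5 Myr.
Sorted shortest-first: Pleistocene (2.5683), Pliocene (2.753), Lopingian (7.608), Oligocene (10.87), Furongian (11.6), Guadalupian (13.5), Cisuralian (25.89).
The second shortest is Pliocene at 2.753 Myr.

Pliocene, 2.753 million years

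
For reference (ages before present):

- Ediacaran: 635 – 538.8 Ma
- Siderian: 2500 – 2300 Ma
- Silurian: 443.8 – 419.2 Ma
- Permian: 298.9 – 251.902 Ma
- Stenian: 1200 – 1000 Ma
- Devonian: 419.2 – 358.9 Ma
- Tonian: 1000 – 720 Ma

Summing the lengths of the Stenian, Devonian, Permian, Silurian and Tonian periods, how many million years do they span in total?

Duration is start − end for each: (1200 − 1000) + (419.2 − 358.9) + (298.9 − 251.902) + (443.8 − 419.2) + (1000 − 720).
That is 200 + 60.3 + 46.998 + 24.6 + 280, which totals 611.898 million years.

611.898 million years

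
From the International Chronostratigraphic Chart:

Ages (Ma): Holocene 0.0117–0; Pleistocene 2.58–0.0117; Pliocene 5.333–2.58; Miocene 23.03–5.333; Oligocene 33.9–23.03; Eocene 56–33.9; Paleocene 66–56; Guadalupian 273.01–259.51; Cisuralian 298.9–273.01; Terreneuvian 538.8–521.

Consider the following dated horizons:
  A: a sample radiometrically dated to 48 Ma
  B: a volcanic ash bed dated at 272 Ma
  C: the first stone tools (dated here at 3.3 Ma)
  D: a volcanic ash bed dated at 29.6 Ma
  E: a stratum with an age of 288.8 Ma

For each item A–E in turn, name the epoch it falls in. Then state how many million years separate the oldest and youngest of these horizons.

A: 48 Ma lies in 56–33.9 Ma, so Eocene.
B: 272 Ma lies in 273.01–259.51 Ma, so Guadalupian.
C: 3.3 Ma lies in 5.333–2.58 Ma, so Pliocene.
D: 29.6 Ma lies in 33.9–23.03 Ma, so Oligocene.
E: 288.8 Ma lies in 298.9–273.01 Ma, so Cisuralian.
Oldest = 288.8 Ma, youngest = 3.3 Ma → span 285.5 Myr.

A — Eocene; B — Guadalupian; C — Pliocene; D — Oligocene; E — Cisuralian; span 285.5 million years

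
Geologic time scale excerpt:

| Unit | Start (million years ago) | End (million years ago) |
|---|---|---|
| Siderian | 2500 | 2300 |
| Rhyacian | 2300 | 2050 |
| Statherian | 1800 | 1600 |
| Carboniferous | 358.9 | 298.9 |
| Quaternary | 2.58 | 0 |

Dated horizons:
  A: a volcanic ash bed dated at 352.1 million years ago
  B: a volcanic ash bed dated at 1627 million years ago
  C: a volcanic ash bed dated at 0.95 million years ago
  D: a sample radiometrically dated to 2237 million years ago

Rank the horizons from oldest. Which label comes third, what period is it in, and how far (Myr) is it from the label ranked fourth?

A, in the Carboniferous; 351.15 million years to C

Sorted oldest-first by Ma: D (2237), B (1627), A (352.1), C (0.95).
The third oldest is A at 352.1 Ma, which lies in 358.9–298.9 Ma: the Carboniferous.
The fourth oldest is C at 0.95 Ma; separation = |352.1 − 0.95| = 351.15 Myr.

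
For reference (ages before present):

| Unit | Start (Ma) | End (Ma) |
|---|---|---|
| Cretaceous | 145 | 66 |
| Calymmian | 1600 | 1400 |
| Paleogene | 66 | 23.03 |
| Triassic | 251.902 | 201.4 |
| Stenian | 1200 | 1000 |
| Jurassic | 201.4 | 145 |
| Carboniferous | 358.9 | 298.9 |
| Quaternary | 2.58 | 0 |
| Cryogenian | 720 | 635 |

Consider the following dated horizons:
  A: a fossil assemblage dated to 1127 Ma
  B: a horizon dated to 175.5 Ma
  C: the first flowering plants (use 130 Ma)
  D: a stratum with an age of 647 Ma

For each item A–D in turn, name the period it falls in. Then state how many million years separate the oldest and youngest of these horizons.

A: 1127 Ma lies in 1200–1000 Ma, so Stenian.
B: 175.5 Ma lies in 201.4–145 Ma, so Jurassic.
C: 130 Ma lies in 145–66 Ma, so Cretaceous.
D: 647 Ma lies in 720–635 Ma, so Cryogenian.
Oldest = 1127 Ma, youngest = 130 Ma → span 997 Myr.

A — Stenian; B — Jurassic; C — Cretaceous; D — Cryogenian; span 997 million years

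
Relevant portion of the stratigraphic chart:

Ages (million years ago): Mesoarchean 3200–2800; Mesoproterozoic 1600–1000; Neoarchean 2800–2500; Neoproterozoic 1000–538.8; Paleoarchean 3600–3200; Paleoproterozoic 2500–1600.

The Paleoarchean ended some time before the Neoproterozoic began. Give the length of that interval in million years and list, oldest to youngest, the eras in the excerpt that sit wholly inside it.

The Paleoarchean closes at 3200 Ma and the Neoproterozoic opens at 1000 Ma, so the interval is 3200 − 1000 = 2200 Myr.
An era fits inside if it starts at or after 3200 Ma and ends at or before 1000 Ma; oldest first that gives Mesoarchean, Neoarchean, Paleoproterozoic, Mesoproterozoic.

2200 million years; Mesoarchean, Neoarchean, Paleoproterozoic, Mesoproterozoic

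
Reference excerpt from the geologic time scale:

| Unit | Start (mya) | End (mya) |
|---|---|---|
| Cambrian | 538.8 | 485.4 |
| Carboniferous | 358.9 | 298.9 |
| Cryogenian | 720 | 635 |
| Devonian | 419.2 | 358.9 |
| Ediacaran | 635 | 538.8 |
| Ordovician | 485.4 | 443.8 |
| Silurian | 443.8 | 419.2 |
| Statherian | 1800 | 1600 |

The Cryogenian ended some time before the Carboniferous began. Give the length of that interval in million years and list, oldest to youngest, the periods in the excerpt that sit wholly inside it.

The Cryogenian closes at 635 Ma and the Carboniferous opens at 358.9 Ma, so the interval is 635 − 358.9 = 276.1 Myr.
A period fits inside if it starts at or after 635 Ma and ends at or before 358.9 Ma; oldest first that gives Ediacaran, Cambrian, Ordovician, Silurian, Devonian.

276.1 million years; Ediacaran, Cambrian, Ordovician, Silurian, Devonian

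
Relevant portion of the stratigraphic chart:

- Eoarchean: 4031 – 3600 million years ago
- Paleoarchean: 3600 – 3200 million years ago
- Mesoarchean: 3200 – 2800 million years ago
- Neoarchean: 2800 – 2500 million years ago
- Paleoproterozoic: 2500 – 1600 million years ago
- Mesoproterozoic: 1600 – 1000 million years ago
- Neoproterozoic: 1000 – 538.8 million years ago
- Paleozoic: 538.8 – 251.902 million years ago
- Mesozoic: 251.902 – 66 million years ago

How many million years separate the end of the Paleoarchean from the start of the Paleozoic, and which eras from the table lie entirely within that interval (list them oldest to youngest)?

End of Paleoarchean = 3200 Ma; start of Paleozoic = 538.8 Ma.
Gap = 3200 − 538.8 = 2661.2 Myr.
Eras wholly inside 3200–538.8 Ma: Mesoarchean (3200–2800), Neoarchean (2800–2500), Paleoproterozoic (2500–1600), Mesoproterozoic (1600–1000), Neoproterozoic (1000–538.8).

2661.2 million years; Mesoarchean, Neoarchean, Paleoproterozoic, Mesoproterozoic, Neoproterozoic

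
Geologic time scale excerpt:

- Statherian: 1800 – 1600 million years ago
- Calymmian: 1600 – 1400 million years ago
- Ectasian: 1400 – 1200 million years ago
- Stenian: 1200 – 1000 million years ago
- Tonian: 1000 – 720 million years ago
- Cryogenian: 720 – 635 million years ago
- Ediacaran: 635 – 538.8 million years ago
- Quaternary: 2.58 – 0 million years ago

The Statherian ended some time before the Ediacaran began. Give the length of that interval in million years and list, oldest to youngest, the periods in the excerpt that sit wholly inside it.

The Statherian closes at 1600 Ma and the Ediacaran opens at 635 Ma, so the interval is 1600 − 635 = 965 Myr.
A period fits inside if it starts at or after 1600 Ma and ends at or before 635 Ma; oldest first that gives Calymmian, Ectasian, Stenian, Tonian, Cryogenian.

965 million years; Calymmian, Ectasian, Stenian, Tonian, Cryogenian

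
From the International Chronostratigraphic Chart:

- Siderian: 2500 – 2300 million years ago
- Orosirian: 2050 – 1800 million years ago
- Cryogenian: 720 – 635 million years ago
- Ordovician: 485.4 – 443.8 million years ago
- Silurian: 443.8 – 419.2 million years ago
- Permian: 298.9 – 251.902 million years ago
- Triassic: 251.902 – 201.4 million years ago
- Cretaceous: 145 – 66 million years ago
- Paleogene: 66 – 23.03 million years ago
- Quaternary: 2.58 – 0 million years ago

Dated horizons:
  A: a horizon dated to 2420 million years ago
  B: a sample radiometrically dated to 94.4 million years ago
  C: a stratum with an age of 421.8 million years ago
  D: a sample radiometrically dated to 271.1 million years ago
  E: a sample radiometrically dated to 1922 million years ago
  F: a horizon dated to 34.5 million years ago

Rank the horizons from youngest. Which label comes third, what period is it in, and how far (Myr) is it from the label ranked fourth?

D, in the Permian; 150.7 million years to C

Sorted youngest-first by Ma: F (34.5), B (94.4), D (271.1), C (421.8), E (1922), A (2420).
The third youngest is D at 271.1 Ma, which lies in 298.9–251.902 Ma: the Permian.
The fourth youngest is C at 421.8 Ma; separation = |271.1 − 421.8| = 150.7 Myr.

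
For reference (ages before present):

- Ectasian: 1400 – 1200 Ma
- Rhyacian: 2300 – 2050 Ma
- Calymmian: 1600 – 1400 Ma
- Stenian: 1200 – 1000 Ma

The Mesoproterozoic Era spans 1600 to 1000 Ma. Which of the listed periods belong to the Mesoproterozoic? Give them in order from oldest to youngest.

Calymmian, Ectasian, Stenian

Periods with both bounds inside 1600–1000 Ma: Calymmian (1600–1400), Ectasian (1400–1200), Stenian (1200–1000).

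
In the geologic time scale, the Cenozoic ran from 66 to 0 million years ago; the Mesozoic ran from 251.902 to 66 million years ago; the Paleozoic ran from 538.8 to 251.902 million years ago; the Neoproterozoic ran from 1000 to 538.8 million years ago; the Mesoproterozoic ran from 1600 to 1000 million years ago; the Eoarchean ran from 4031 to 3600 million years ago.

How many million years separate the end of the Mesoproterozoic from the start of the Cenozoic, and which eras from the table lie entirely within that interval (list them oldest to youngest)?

934 million years; Neoproterozoic, Paleozoic, Mesozoic

The Mesoproterozoic closes at 1000 Ma and the Cenozoic opens at 66 Ma, so the interval is 1000 − 66 = 934 Myr.
An era fits inside if it starts at or after 1000 Ma and ends at or before 66 Ma; oldest first that gives Neoproterozoic, Paleozoic, Mesozoic.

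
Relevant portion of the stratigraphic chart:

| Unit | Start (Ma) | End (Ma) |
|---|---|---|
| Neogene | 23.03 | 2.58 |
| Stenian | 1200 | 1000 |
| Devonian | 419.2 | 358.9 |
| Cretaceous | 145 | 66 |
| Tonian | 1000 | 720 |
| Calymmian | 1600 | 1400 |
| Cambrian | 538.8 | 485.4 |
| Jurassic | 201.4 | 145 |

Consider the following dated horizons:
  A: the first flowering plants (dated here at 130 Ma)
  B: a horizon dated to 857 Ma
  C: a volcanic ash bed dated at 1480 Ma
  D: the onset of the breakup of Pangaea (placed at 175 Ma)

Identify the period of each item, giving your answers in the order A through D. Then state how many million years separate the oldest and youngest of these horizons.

Match each age against the start–end ranges in the excerpt: A = 130 Ma → Cretaceous (145–66); B = 857 Ma → Tonian (1000–720); C = 1480 Ma → Calymmian (1600–1400); D = 175 Ma → Jurassic (201.4–145).
The largest age is 1480 Ma and the smallest is 130 Ma; their difference is 1350 Myr.

A — Cretaceous; B — Tonian; C — Calymmian; D — Jurassic; span 1350 million years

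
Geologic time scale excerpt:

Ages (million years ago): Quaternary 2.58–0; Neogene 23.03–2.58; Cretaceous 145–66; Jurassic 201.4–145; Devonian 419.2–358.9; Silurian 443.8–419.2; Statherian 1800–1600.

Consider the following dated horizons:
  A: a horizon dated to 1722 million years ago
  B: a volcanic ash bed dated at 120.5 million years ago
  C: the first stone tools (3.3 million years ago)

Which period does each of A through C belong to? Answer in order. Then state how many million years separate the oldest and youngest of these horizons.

A: 1722 Ma lies in 1800–1600 Ma, so Statherian.
B: 120.5 Ma lies in 145–66 Ma, so Cretaceous.
C: 3.3 Ma lies in 23.03–2.58 Ma, so Neogene.
Oldest = 1722 Ma, youngest = 3.3 Ma → span 1718.7 Myr.

A — Statherian; B — Cretaceous; C — Neogene; span 1718.7 million years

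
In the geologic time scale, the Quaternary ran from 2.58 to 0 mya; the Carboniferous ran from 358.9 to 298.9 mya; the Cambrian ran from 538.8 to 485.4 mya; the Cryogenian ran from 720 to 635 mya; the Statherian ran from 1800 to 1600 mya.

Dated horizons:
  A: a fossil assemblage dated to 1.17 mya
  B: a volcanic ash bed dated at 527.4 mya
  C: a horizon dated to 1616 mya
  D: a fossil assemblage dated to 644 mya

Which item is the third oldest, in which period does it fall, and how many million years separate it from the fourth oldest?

Larger Ma means older, so oldest first: C 1616 > D 644 > B 527.4 > A 1.17.
Counting 3 along gives B (527.4 Ma); the excerpt puts that inside the Cambrian, 538.8–485.4 Ma.
Next in line is A (1.17 Ma), and 527.4 − 1.17 = 526.23 Myr.

B, in the Cambrian; 526.23 million years to A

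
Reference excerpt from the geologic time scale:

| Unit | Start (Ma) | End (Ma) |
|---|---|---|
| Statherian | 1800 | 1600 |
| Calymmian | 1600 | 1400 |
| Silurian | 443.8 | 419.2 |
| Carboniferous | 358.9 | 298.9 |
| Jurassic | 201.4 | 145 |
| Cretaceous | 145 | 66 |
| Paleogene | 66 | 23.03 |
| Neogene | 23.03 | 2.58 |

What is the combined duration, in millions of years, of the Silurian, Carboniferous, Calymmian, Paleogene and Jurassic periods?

383.97 million years

Duration is start − end for each: (443.8 − 419.2) + (358.9 − 298.9) + (1600 − 1400) + (66 − 23.03) + (201.4 − 145).
That is 24.6 + 60 + 200 + 42.97 + 56.4, which totals 383.97 million years.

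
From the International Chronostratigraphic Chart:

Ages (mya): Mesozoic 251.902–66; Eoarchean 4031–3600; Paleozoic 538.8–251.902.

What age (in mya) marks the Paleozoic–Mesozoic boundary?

The Paleozoic ends and the Mesozoic begins at 251.902 mya.

251.902 mya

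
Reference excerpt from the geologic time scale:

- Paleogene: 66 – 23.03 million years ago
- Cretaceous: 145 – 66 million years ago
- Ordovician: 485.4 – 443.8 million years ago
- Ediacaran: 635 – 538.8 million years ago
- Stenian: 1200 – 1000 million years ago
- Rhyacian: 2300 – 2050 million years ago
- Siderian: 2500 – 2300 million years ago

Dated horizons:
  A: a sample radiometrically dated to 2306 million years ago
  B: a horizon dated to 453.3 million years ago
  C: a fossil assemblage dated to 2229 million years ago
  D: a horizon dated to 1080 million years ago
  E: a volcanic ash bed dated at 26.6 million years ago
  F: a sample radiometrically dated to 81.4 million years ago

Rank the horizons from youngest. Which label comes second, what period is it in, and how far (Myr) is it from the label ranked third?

F, in the Cretaceous; 371.9 million years to B

Sorted youngest-first by Ma: E (26.6), F (81.4), B (453.3), D (1080), C (2229), A (2306).
The second youngest is F at 81.4 Ma, which lies in 145–66 Ma: the Cretaceous.
The third youngest is B at 453.3 Ma; separation = |81.4 − 453.3| = 371.9 Myr.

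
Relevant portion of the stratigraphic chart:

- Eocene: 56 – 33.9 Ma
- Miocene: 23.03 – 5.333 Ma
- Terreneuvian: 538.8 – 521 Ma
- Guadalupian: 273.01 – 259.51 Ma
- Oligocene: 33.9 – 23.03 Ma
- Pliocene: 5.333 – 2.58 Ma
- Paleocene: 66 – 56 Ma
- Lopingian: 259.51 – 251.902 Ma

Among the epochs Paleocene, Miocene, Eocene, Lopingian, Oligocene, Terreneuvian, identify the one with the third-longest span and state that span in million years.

Miocene, 17.697 million years

Start − end for each: Paleocene 66 − 56 = 10; Miocene 23.03 − 5.333 = 17.697; Eocene 56 − 33.9 = 22.1; Lopingian 259.51 − 251.902 = 7.608; Oligocene 33.9 − 23.03 = 10.87; Terreneuvian 538.8 − 521 = 17.8.
Ranking these from longest: Eocene > Terreneuvian > Miocene > Oligocene > Paleocene > Lopingian.
Position 3 in that ranking is Miocene, which lasted 17.697 Myr.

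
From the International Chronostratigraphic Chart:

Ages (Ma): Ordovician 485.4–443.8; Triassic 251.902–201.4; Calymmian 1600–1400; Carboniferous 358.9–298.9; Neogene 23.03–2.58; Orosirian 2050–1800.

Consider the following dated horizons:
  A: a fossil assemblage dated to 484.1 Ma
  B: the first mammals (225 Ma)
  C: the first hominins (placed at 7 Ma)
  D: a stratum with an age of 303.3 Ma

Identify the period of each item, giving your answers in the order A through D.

A — Ordovician; B — Triassic; C — Neogene; D — Carboniferous

Match each age against the start–end ranges in the excerpt: A = 484.1 Ma → Ordovician (485.4–443.8); B = 225 Ma → Triassic (251.902–201.4); C = 7 Ma → Neogene (23.03–2.58); D = 303.3 Ma → Carboniferous (358.9–298.9).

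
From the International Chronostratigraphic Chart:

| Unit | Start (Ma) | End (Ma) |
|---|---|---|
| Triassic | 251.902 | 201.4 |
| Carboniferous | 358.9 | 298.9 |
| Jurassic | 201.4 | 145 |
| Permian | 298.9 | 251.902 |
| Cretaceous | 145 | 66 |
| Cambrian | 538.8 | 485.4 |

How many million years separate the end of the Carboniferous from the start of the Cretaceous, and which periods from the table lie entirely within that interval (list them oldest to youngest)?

End of Carboniferous = 298.9 Ma; start of Cretaceous = 145 Ma.
Gap = 298.9 − 145 = 153.9 Myr.
Periods wholly inside 298.9–145 Ma: Permian (298.9–251.902), Triassic (251.902–201.4), Jurassic (201.4–145).

153.9 million years; Permian, Triassic, Jurassic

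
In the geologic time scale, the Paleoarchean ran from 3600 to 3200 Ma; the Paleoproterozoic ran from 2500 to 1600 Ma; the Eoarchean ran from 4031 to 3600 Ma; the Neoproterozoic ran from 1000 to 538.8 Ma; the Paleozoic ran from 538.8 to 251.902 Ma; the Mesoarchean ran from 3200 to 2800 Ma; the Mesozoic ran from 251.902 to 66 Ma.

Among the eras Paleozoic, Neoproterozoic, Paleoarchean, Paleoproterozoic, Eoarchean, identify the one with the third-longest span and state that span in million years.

Eoarchean, 431 million years

Durations: Paleozoic 286.898; Neoproterozoic 461.2; Paleoarchean 400; Paleoproterozoic 900; Eoarchean 431 Myr.
Sorted longest-first: Paleoproterozoic (900), Neoproterozoic (461.2), Eoarchean (431), Paleoarchean (400), Paleozoic (286.898).
The third longest is Eoarchean at 431 Myr.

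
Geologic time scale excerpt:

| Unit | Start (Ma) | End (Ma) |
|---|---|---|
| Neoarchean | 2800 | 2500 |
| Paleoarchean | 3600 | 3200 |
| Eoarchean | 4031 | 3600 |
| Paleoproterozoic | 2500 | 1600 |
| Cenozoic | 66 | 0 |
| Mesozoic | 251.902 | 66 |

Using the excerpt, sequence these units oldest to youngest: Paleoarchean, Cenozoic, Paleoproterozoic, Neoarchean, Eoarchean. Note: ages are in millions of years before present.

Eoarchean, Paleoarchean, Neoarchean, Paleoproterozoic, Cenozoic

Sorting by start age (descending Ma, since larger Ma = older): Eoarchean began 4031, Paleoarchean began 3600, Neoarchean began 2800, Paleoproterozoic began 2500, Cenozoic began 66.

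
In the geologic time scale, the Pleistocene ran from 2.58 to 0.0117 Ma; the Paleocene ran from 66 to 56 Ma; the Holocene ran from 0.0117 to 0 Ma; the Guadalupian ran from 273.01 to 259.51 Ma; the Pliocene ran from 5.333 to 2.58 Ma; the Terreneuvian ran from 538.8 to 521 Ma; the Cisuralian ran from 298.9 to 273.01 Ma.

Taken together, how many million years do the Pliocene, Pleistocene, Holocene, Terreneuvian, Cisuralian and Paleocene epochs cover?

59.023 million years

Duration is start − end for each: (5.333 − 2.58) + (2.58 − 0.0117) + (0.0117 − 0) + (538.8 − 521) + (298.9 − 273.01) + (66 − 56).
That is 2.753 + 2.5683 + 0.0117 + 17.8 + 25.89 + 10, which totals 59.023 million years.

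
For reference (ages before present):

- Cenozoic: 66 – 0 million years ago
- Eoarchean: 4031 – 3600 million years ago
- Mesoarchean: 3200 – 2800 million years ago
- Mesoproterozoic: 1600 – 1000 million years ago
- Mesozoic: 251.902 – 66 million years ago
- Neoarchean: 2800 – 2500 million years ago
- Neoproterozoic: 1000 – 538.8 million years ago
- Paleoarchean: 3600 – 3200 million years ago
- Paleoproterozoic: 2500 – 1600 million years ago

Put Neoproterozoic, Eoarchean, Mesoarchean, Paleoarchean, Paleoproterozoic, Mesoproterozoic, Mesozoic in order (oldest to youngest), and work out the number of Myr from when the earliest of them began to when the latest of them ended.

Eoarchean → Paleoarchean → Mesoarchean → Paleoproterozoic → Mesoproterozoic → Neoproterozoic → Mesozoic; total span 3965 Myr

From the excerpt: Neoproterozoic 1000–538.8; Eoarchean 4031–3600; Mesoarchean 3200–2800; Paleoarchean 3600–3200; Paleoproterozoic 2500–1600; Mesoproterozoic 1600–1000; Mesozoic 251.902–66 (Ma).
Larger Ma is earlier, so the oldest is Eoarchean and the youngest is Mesozoic; oldest to youngest: Eoarchean, Paleoarchean, Mesoarchean, Paleoproterozoic, Mesoproterozoic, Neoproterozoic, Mesozoic.
Oldest start 4031 minus youngest end 66 gives 3965 Myr overall.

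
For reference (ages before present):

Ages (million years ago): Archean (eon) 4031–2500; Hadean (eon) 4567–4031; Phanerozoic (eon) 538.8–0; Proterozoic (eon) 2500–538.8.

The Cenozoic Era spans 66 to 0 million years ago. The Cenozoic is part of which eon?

Phanerozoic

The Cenozoic (66–0 Ma) lies entirely within 538.8–0 Ma, the Phanerozoic Eon.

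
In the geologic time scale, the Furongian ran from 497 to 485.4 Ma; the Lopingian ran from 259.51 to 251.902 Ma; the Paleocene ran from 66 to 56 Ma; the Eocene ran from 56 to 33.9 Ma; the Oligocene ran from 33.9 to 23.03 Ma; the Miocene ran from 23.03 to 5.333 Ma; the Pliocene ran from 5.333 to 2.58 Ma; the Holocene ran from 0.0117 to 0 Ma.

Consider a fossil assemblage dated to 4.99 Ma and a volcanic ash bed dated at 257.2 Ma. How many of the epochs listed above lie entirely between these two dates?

The older date is 257.2 Ma and the younger is 4.99 Ma.
Epochs with start < 257.2 and end > 4.99 Ma: Paleocene (66–56), Eocene (56–33.9), Oligocene (33.9–23.03), Miocene (23.03–5.333).
That is 4 complete epochs.

4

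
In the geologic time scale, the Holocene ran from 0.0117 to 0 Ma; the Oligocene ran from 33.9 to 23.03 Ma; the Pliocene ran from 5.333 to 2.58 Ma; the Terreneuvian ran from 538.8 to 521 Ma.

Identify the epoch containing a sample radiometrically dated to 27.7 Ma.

27.7 Ma lies between 33.9 and 23.03 Ma, so it falls in the Oligocene.

Oligocene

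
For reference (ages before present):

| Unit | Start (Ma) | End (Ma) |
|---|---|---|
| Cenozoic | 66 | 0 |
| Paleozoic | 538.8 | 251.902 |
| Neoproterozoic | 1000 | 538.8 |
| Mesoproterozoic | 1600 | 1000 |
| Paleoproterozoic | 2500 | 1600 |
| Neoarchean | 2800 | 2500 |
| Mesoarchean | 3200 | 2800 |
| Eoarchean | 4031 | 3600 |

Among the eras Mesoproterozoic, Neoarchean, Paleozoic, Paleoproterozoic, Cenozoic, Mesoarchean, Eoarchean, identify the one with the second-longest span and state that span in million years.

Mesoproterozoic, 600 million years

Durations: Mesoproterozoic 600; Neoarchean 300; Paleozoic 286.898; Paleoproterozoic 900; Cenozoic 66; Mesoarchean 400; Eoarchean 431 Myr.
Sorted longest-first: Paleoproterozoic (900), Mesoproterozoic (600), Eoarchean (431), Mesoarchean (400), Neoarchean (300), Paleozoic (286.898), Cenozoic (66).
The second longest is Mesoproterozoic at 600 Myr.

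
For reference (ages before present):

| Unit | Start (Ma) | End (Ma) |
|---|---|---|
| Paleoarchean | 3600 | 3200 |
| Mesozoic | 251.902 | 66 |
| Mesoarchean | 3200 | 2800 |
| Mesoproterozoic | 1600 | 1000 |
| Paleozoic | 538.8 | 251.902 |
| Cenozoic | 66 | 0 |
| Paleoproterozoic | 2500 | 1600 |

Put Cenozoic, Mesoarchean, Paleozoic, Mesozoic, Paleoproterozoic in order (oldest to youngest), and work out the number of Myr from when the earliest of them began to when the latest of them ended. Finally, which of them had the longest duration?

Start ages (Ma): Mesoarchean 3200, Paleoproterozoic 2500, Paleozoic 538.8, Mesozoic 251.902, Cenozoic 66.
Ordered oldest to youngest: Mesoarchean, Paleoproterozoic, Paleozoic, Mesozoic, Cenozoic.
Span = 3200 − 0 = 3200 Myr.
Durations: Paleoproterozoic 900, Paleozoic 286.898, Cenozoic 66, Mesozoic 185.902, Mesoarchean 400 → longest is Paleoproterozoic (900 Myr).

Mesoarchean → Paleoproterozoic → Paleozoic → Mesozoic → Cenozoic; total span 3200 Myr; longest is Paleoproterozoic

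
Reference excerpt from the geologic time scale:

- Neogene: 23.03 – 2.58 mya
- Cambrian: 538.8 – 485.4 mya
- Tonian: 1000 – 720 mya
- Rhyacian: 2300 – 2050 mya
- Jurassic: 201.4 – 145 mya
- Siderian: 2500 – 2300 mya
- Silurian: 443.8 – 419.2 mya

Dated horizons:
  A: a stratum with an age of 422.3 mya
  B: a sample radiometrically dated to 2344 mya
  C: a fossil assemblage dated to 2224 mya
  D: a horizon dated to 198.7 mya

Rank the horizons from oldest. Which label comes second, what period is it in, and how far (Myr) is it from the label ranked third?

Sorted oldest-first by Ma: B (2344), C (2224), A (422.3), D (198.7).
The second oldest is C at 2224 Ma, which lies in 2300–2050 Ma: the Rhyacian.
The third oldest is A at 422.3 Ma; separation = |2224 − 422.3| = 1801.7 Myr.

C, in the Rhyacian; 1801.7 million years to A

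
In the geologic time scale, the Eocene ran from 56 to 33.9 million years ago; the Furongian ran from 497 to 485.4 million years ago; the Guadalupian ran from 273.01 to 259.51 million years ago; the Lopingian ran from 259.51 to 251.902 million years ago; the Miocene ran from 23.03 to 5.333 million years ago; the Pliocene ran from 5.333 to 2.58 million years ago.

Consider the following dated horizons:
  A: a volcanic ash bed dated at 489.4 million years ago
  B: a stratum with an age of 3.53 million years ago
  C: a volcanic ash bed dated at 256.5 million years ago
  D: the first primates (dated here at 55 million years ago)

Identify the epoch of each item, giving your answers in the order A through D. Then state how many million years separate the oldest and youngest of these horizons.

A — Furongian; B — Pliocene; C — Lopingian; D — Eocene; span 485.87 million years

A: 489.4 Ma lies in 497–485.4 Ma, so Furongian.
B: 3.53 Ma lies in 5.333–2.58 Ma, so Pliocene.
C: 256.5 Ma lies in 259.51–251.902 Ma, so Lopingian.
D: 55 Ma lies in 56–33.9 Ma, so Eocene.
Oldest = 489.4 Ma, youngest = 3.53 Ma → span 485.87 Myr.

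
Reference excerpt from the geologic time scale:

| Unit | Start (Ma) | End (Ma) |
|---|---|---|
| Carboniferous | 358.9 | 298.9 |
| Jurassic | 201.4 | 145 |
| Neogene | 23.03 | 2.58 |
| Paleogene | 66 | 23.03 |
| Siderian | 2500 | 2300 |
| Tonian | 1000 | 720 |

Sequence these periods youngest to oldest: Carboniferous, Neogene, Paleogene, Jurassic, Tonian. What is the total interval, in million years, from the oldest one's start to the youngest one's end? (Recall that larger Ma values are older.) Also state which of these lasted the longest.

From the excerpt: Carboniferous 358.9–298.9; Neogene 23.03–2.58; Paleogene 66–23.03; Jurassic 201.4–145; Tonian 1000–720 (Ma).
Larger Ma is earlier, so the oldest is Tonian and the youngest is Neogene; youngest to oldest: Neogene, Paleogene, Jurassic, Carboniferous, Tonian.
Oldest start 1000 minus youngest end 2.58 gives 997.42 Myr overall.
Individual lengths (start − end): Neogene 20.45; Jurassic 56.4; Carboniferous 60; Tonian 280; Paleogene 42.97. The largest is Tonian at 280 Myr.

Neogene, Paleogene, Jurassic, Carboniferous, Tonian; total span 997.42 Myr; longest is Tonian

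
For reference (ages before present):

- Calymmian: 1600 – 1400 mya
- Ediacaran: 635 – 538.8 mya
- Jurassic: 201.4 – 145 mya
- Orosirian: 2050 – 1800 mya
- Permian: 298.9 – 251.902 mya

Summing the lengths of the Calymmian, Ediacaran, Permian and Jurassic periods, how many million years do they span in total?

Duration is start − end for each: (1600 − 1400) + (635 − 538.8) + (298.9 − 251.902) + (201.4 − 145).
That is 200 + 96.2 + 46.998 + 56.4, which totals 399.598 million years.

399.598 million years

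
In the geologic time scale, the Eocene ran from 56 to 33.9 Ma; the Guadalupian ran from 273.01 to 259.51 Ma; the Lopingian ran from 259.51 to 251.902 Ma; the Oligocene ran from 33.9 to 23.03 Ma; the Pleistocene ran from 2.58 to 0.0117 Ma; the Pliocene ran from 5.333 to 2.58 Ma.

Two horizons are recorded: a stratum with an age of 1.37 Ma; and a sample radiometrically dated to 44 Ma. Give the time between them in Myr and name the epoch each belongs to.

Elapsed time: 44 − 1.37 = 42.63 Myr.
1.37 Ma lies within 2.58–0.0117 Ma: Pleistocene.
44 Ma lies within 56–33.9 Ma: Eocene.

42.63 million years apart; the first in the Pleistocene, the second in the Eocene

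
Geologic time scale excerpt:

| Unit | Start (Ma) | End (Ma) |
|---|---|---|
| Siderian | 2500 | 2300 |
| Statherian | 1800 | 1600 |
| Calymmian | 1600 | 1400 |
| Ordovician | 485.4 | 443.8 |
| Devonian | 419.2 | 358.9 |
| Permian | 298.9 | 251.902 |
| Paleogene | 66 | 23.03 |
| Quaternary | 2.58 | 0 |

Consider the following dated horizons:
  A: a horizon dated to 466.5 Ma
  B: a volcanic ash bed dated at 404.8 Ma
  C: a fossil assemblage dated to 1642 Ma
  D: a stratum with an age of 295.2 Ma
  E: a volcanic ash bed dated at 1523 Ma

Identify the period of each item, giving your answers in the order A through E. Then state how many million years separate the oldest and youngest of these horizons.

A: 466.5 Ma lies in 485.4–443.8 Ma, so Ordovician.
B: 404.8 Ma lies in 419.2–358.9 Ma, so Devonian.
C: 1642 Ma lies in 1800–1600 Ma, so Statherian.
D: 295.2 Ma lies in 298.9–251.902 Ma, so Permian.
E: 1523 Ma lies in 1600–1400 Ma, so Calymmian.
Oldest = 1642 Ma, youngest = 295.2 Ma → span 1346.8 Myr.

A — Ordovician; B — Devonian; C — Statherian; D — Permian; E — Calymmian; span 1346.8 million years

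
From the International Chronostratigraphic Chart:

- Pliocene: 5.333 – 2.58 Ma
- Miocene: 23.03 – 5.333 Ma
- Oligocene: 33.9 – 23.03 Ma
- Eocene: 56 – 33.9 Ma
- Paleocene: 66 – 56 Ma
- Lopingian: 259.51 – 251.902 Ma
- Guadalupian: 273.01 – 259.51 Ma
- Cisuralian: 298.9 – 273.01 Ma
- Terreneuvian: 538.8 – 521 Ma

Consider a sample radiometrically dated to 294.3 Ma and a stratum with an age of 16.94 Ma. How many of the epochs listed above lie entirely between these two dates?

The older date is 294.3 Ma and the younger is 16.94 Ma.
Epochs with start < 294.3 and end > 16.94 Ma: Guadalupian (273.01–259.51), Lopingian (259.51–251.902), Paleocene (66–56), Eocene (56–33.9), Oligocene (33.9–23.03).
That is 5 complete epochs.

5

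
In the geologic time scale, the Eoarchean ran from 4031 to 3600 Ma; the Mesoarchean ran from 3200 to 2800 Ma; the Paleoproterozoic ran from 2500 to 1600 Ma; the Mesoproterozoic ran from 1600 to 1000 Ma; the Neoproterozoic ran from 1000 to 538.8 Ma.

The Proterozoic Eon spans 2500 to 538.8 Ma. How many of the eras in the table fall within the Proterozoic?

3

Eras inside 2500–538.8 Ma: Paleoproterozoic, Mesoproterozoic, Neoproterozoic — 3 in total.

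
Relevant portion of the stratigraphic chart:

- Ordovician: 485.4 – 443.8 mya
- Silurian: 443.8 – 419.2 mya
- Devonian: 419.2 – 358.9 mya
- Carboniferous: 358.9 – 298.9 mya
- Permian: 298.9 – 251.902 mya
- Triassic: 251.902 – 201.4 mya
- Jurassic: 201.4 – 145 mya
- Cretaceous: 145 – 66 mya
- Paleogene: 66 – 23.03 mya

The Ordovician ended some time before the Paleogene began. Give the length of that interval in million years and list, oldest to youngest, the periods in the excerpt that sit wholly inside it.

The Ordovician closes at 443.8 Ma and the Paleogene opens at 66 Ma, so the interval is 443.8 − 66 = 377.8 Myr.
A period fits inside if it starts at or after 443.8 Ma and ends at or before 66 Ma; oldest first that gives Silurian, Devonian, Carboniferous, Permian, Triassic, Jurassic, Cretaceous.

377.8 million years; Silurian, Devonian, Carboniferous, Permian, Triassic, Jurassic, Cretaceous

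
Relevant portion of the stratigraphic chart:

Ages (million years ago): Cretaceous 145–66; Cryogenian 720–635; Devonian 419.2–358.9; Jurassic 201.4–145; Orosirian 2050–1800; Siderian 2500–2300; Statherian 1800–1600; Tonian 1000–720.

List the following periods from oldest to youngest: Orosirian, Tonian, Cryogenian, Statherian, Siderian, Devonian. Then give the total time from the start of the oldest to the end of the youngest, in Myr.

Start ages (Ma): Siderian 2500, Orosirian 2050, Statherian 1800, Tonian 1000, Cryogenian 720, Devonian 419.2.
Ordered oldest to youngest: Siderian, Orosirian, Statherian, Tonian, Cryogenian, Devonian.
Span = 2500 − 358.9 = 2141.1 Myr.

Siderian → Orosirian → Statherian → Tonian → Cryogenian → Devonian; total span 2141.1 Myr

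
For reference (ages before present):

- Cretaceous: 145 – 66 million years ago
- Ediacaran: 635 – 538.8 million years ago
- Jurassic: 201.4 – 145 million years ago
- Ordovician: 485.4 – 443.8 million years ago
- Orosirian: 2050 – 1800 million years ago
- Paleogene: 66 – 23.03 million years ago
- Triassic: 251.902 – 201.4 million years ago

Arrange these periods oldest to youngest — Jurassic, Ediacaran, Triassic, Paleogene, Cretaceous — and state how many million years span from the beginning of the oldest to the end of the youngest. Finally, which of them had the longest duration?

Start ages (Ma): Ediacaran 635, Triassic 251.902, Jurassic 201.4, Cretaceous 145, Paleogene 66.
Ordered oldest to youngest: Ediacaran, Triassic, Jurassic, Cretaceous, Paleogene.
Span = 635 − 23.03 = 611.97 Myr.
Durations: Jurassic 56.4, Paleogene 42.97, Cretaceous 79, Triassic 50.502, Ediacaran 96.2 → longest is Ediacaran (96.2 Myr).

Ediacaran, Triassic, Jurassic, Cretaceous, Paleogene; total span 611.97 Myr; longest is Ediacaran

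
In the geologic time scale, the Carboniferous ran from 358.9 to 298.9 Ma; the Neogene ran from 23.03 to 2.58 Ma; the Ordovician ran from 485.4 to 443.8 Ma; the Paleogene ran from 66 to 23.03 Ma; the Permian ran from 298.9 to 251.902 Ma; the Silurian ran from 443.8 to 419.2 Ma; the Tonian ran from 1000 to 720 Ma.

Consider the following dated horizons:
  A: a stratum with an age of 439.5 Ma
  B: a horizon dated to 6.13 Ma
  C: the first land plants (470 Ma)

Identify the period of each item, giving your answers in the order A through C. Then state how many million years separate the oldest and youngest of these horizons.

A: 439.5 Ma lies in 443.8–419.2 Ma, so Silurian.
B: 6.13 Ma lies in 23.03–2.58 Ma, so Neogene.
C: 470 Ma lies in 485.4–443.8 Ma, so Ordovician.
Oldest = 470 Ma, youngest = 6.13 Ma → span 463.87 Myr.

A — Silurian; B — Neogene; C — Ordovician; span 463.87 million years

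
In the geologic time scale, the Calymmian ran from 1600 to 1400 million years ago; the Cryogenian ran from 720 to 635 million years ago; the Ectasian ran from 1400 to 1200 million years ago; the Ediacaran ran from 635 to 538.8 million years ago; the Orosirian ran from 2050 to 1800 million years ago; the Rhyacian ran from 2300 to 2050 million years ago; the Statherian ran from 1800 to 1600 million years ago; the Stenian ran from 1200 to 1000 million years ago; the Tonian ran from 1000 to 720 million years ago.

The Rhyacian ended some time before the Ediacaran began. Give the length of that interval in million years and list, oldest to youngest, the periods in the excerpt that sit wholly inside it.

1415 million years; Orosirian, Statherian, Calymmian, Ectasian, Stenian, Tonian, Cryogenian

The Rhyacian closes at 2050 Ma and the Ediacaran opens at 635 Ma, so the interval is 2050 − 635 = 1415 Myr.
A period fits inside if it starts at or after 2050 Ma and ends at or before 635 Ma; oldest first that gives Orosirian, Statherian, Calymmian, Ectasian, Stenian, Tonian, Cryogenian.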